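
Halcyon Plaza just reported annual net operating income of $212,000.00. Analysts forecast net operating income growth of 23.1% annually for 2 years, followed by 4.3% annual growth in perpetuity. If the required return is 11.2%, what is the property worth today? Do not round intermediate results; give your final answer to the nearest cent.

D_1 = 260972.00000
D_2 = 321256.53200
Terminal value at year 2: TV = D_2×(1+g_2)/(r−g_2) = 335070.56288/0.069 = 4856095.11414
P_0 = D_1/(1+r)^1 + D_2/(1+r)^2 + TV/(1+r)^2
    = 234687.05036 + 259801.94154 + 3927151.08734 = 4421640.07924

$4421640.08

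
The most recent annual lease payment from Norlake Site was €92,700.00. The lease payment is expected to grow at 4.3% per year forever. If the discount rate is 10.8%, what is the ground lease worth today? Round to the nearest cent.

€1487478.46

D₁ = D₀ × (1 + g) = €92,700.00 × 1.043 = €96,686.1000
Growing perpetuity: P = D₁ / (r − g) = €96,686.1000 / (0.108 − 0.043) = €1,487,478.46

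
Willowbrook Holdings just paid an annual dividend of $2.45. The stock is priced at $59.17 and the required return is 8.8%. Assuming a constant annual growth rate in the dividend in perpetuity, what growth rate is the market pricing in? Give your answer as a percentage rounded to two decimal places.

P = D₀(1+g)/(r−g) ⇒ P(r−g) = D₀(1+g) ⇒ g(P+D₀) = P·r − D₀
g = (P·r − D₀)/(P + D₀) = ($59.17×0.088 − $2.45) / ($59.17 + $2.45) = 0.044741

4.47%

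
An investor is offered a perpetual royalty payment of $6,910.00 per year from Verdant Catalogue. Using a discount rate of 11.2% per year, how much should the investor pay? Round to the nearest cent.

$61696.43

Level perpetuity: PV = C / r = $6,910.00 / 0.112 = $61,696.43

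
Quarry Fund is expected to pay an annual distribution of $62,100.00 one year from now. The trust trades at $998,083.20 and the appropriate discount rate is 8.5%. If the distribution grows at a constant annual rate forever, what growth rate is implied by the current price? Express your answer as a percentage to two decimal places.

2.28%

P = D₁/(r−g) ⇒ g = r − D₁/P = 0.085 − $62,100.00/$998,083.20 = 0.022781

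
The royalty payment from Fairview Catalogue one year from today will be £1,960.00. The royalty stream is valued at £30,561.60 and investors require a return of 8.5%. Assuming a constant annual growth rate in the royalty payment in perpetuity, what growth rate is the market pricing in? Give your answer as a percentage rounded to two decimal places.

2.09%

P = D₁/(r−g) ⇒ g = r − D₁/P = 0.085 − £1,960.00/£30,561.60 = 0.020867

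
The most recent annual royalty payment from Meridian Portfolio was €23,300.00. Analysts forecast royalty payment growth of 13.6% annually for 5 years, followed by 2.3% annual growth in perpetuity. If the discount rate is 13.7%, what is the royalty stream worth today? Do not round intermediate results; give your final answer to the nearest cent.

€324361.96

D_1 = 26468.80000
D_2 = 30068.55680
D_3 = 34157.88052
D_4 = 38803.35228
D_5 = 44080.60819
Terminal value at year 5: TV = D_5×(1+g_2)/(r−g_2) = 45094.46217/0.114 = 395565.45767
P_0 = D_1/(1+r)^1 + D_2/(1+r)^2 + D_3/(1+r)^3 + D_4/(1+r)^4 + D_5/(1+r)^5 + TV/(1+r)^5
    = 23279.50748 + 23259.03297 + 23238.57648 + 23218.13798 + 23197.71745 + 208168.99084 = 324361.96320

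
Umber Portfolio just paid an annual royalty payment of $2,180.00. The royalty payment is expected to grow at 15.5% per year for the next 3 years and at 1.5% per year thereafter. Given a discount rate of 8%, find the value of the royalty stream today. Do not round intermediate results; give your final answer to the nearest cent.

D_1 = 2517.90000
D_2 = 2908.17450
D_3 = 3358.94155
Terminal value at year 3: TV = D_3×(1+g_2)/(r−g_2) = 3409.32567/0.065 = 52451.16416
P_0 = D_1/(1+r)^1 + D_2/(1+r)^2 + D_3/(1+r)^3 + TV/(1+r)^3
    = 2331.38889 + 2493.29090 + 2666.43610 + 41637.42519 = 49128.54107

$49128.54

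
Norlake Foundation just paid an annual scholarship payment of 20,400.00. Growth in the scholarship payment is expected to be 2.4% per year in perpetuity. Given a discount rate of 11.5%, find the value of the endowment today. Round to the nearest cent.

D₁ = D₀ × (1 + g) = 20,400.00 × 1.024 = 20,889.6000
Growing perpetuity: P = D₁ / (r − g) = 20,889.6000 / (0.115 − 0.024) = 229,556.04

229556.04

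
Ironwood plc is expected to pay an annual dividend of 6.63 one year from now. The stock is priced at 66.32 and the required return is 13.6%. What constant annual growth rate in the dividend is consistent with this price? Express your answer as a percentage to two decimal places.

3.60%

P = D₁/(r−g) ⇒ g = r − D₁/P = 0.136 − 6.63/66.32 = 0.036030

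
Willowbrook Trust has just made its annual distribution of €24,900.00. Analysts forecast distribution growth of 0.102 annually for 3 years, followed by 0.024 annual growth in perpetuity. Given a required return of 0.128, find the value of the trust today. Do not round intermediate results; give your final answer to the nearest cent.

€299912.80

D_1 = 27439.80000
D_2 = 30238.65960
D_3 = 33323.00288
Terminal value at year 3: TV = D_3×(1+g_2)/(r−g_2) = 34122.75495/0.104 = 328103.41296
P_0 = D_1/(1+r)^1 + D_2/(1+r)^2 + D_3/(1+r)^3 + TV/(1+r)^3
    = 24326.06383 + 23765.35668 + 23217.57364 + 228603.80200 = 299912.79616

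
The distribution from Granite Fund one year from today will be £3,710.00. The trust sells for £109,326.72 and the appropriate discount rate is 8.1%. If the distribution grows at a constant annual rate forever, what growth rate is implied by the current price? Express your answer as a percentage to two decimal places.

P = D₁/(r−g) ⇒ g = r − D₁/P = 0.081 − £3,710.00/£109,326.72 = 0.047065

4.71%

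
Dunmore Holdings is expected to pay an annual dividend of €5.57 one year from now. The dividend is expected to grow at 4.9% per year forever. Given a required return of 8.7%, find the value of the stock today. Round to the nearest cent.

€146.58

Growing perpetuity: P = D₁ / (r − g) = €5.5700 / (0.087 − 0.049) = €146.58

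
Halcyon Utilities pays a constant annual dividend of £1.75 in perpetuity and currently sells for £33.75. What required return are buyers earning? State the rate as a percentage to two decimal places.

5.19%

P = C/r ⇒ r = C/P = £1.75/£33.75 = 0.051852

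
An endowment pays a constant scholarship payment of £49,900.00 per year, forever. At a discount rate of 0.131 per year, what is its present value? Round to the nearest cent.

Level perpetuity: PV = C / r = £49,900.00 / 0.131 = £380,916.03

£380916.03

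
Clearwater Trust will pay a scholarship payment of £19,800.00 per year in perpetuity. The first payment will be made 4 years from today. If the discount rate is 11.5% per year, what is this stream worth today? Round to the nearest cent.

£124206.05

Value at end of year 3: C / r = £19,800.00 / 0.115 = £172,173.9130
Discount to today: PV = £172,173.9130 / (1 + 0.115)^3 = £172,173.9130 / 1.386196 = £124,206.05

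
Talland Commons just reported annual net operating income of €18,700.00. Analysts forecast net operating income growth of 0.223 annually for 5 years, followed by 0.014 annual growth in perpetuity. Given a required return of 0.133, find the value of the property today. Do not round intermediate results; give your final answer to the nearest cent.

D_1 = 22870.10000
D_2 = 27970.13230
D_3 = 34207.47180
D_4 = 41835.73801
D_5 = 51165.10759
Terminal value at year 5: TV = D_5×(1+g_2)/(r−g_2) = 51881.41910/0.119 = 435978.31175
P_0 = D_1/(1+r)^1 + D_2/(1+r)^2 + D_3/(1+r)^3 + D_4/(1+r)^4 + D_5/(1+r)^5 + TV/(1+r)^5
    = 20185.43689 + 21788.86966 + 23519.67131 + 25387.95941 + 27404.65521 + 233515.29734 = 351801.88981

€351801.89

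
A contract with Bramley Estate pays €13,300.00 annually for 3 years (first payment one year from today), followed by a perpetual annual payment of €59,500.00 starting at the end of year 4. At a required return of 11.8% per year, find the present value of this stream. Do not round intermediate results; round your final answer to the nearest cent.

€392890.20

PV of 3-year annuity: €13,300.00 × [1 − (1+0.118)^−3] / 0.118 = 32054.46354
Perpetuity value at year 3: €59,500.00 / 0.118 = 504237.28814
PV of perpetuity: 504237.28814 / (1+0.118)^3 = 360835.74070
Total PV = 32054.46354 + 360835.74070 = 392890.20424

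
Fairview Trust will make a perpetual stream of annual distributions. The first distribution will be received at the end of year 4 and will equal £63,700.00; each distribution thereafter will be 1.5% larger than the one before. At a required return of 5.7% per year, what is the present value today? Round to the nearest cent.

Value at end of year 3: C₁ / (r − g) = £63,700.00 / (0.057 − 0.015) = £1,516,666.6667
Discount to today: PV = £1,516,666.6667 / (1 + 0.057)^3 = £1,516,666.6667 / 1.180932 = £1,284,296.15

£1284296.15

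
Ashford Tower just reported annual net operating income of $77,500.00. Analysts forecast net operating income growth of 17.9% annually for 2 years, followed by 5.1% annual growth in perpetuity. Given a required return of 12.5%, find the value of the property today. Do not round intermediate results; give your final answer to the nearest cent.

D_1 = 91372.50000
D_2 = 107728.17750
Terminal value at year 2: TV = D_2×(1+g_2)/(r−g_2) = 113222.31455/0.074 = 1530031.27774
P_0 = D_1/(1+r)^1 + D_2/(1+r)^2 + TV/(1+r)^2
    = 81220.00000 + 85118.56000 + 1208913.60216 = 1375252.16216

$1375252.16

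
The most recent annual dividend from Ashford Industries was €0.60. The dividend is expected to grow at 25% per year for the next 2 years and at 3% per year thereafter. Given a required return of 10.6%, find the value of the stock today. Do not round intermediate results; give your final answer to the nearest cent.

€11.83

D_1 = 0.75000
D_2 = 0.93750
Terminal value at year 2: TV = D_2×(1+g_2)/(r−g_2) = 0.96562/0.076 = 12.70559
P_0 = D_1/(1+r)^1 + D_2/(1+r)^2 + TV/(1+r)^2
    = 0.67812 + 0.76641 + 10.38687 = 11.83140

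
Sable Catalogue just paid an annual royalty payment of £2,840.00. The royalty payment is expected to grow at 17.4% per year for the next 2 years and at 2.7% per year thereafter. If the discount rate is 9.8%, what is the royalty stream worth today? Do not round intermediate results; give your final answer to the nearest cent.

£53246.99

D_1 = 3334.16000
D_2 = 3914.30384
Terminal value at year 2: TV = D_2×(1+g_2)/(r−g_2) = 4019.99004/0.071 = 56619.57808
P_0 = D_1/(1+r)^1 + D_2/(1+r)^2 + TV/(1+r)^2
    = 3036.57559 + 3246.75751 + 46963.66143 = 53246.99454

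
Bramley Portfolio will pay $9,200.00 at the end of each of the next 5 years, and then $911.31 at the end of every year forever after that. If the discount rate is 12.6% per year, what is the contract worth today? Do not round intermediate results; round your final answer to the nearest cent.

PV of 5-year annuity: $9,200.00 × [1 − (1+0.126)^−5] / 0.126 = 32676.85428
Perpetuity value at year 5: $911.31 / 0.126 = 7232.61905
PV of perpetuity: 7232.61905 / (1+0.126)^5 = 3995.79904
Total PV = 32676.85428 + 3995.79904 = 36672.65332

$36672.65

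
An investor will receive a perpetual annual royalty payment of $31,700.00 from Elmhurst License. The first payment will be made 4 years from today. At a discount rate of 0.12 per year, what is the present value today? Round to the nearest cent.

Value at end of year 3: C / r = $31,700.00 / 0.12 = $264,166.6667
Discount to today: PV = $264,166.6667 / (1 + 0.12)^3 = $264,166.6667 / 1.404928 = $188,028.62

$188028.62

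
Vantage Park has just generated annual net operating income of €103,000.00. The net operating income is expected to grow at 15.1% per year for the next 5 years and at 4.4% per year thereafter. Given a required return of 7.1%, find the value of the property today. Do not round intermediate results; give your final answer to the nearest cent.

€6352131.13

D_1 = 118553.00000
D_2 = 136454.50300
D_3 = 157059.13295
D_4 = 180775.06203
D_5 = 208072.09640
Terminal value at year 5: TV = D_5×(1+g_2)/(r−g_2) = 217227.26864/0.027 = 8045454.39395
P_0 = D_1/(1+r)^1 + D_2/(1+r)^2 + D_3/(1+r)^3 + D_4/(1+r)^4 + D_5/(1+r)^5 + TV/(1+r)^5
    = 110693.74416 + 118962.18444 + 127848.24864 + 137398.07113 + 147661.23237 + 5709567.65168 = 6352131.13241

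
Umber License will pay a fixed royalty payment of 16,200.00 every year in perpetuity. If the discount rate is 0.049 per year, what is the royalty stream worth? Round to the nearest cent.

330612.24

Level perpetuity: PV = C / r = 16,200.00 / 0.049 = 330,612.24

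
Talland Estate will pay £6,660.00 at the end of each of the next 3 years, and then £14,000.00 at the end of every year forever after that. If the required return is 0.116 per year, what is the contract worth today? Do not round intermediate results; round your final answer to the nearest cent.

PV of 3-year annuity: £6,660.00 × [1 − (1+0.116)^−3] / 0.116 = 16106.79296
Perpetuity value at year 3: £14,000.00 / 0.116 = 120689.65517
PV of perpetuity: 120689.65517 / (1+0.116)^3 = 86831.53183
Total PV = 16106.79296 + 86831.53183 = 102938.32479

£102938.32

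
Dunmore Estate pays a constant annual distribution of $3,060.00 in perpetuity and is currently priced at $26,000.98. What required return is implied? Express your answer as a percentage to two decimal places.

11.77%

P = C/r ⇒ r = C/P = $3,060.00/$26,000.98 = 0.117688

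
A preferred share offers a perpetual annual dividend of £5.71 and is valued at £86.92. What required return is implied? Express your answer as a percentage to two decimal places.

6.57%

P = C/r ⇒ r = C/P = £5.71/£86.92 = 0.065693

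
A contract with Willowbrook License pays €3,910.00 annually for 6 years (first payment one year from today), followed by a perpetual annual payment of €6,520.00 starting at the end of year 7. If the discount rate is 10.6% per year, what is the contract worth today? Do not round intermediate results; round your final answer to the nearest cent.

PV of 6-year annuity: €3,910.00 × [1 − (1+0.106)^−6] / 0.106 = 16733.77271
Perpetuity value at year 6: €6,520.00 / 0.106 = 61509.43396
PV of perpetuity: 61509.43396 / (1+0.106)^6 = 33605.54699
Total PV = 16733.77271 + 33605.54699 = 50339.31970

€50339.32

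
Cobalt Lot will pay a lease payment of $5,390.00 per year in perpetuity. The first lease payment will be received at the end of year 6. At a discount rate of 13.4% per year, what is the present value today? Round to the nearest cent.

Value at end of year 5: C / r = $5,390.00 / 0.134 = $40,223.8806
Discount to today: PV = $40,223.8806 / (1 + 0.134)^5 = $40,223.8806 / 1.875276 = $21,449.58

$21449.58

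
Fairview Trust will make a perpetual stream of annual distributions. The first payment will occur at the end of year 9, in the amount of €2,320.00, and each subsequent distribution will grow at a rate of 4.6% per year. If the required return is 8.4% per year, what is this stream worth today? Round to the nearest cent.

Value at end of year 8: C₁ / (r − g) = €2,320.00 / (0.084 − 0.046) = €61,052.6316
Discount to today: PV = €61,052.6316 / (1 + 0.084)^8 = €61,052.6316 / 1.906489 = €32,023.60

€32023.60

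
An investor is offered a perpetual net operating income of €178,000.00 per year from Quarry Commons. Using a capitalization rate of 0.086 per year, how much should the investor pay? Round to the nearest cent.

Level perpetuity: PV = C / r = €178,000.00 / 0.086 = €2,069,767.44

€2069767.44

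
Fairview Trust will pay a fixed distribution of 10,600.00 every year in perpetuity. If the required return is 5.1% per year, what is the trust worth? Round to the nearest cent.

Level perpetuity: PV = C / r = 10,600.00 / 0.051 = 207,843.14

207843.14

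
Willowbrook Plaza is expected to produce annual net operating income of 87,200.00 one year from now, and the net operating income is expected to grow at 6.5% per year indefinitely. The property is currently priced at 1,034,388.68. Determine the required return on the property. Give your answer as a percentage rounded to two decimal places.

14.93%

P = D₁/(r − g) ⇒ r = D₁/P + g = 87,200.0000/1,034,388.68 + 0.065 = 0.084301 + 0.065 = 0.149301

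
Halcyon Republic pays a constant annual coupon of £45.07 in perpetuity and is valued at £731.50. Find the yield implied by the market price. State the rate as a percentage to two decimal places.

P = C/r ⇒ r = C/P = £45.07/£731.50 = 0.061613

6.16%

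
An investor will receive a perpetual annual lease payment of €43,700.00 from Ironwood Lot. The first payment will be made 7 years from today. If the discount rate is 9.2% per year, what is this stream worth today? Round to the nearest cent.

Value at end of year 6: C / r = €43,700.00 / 0.092 = €475,000.0000
Discount to today: PV = €475,000.0000 / (1 + 0.092)^6 = €475,000.0000 / 1.695649 = €280,128.81

€280128.81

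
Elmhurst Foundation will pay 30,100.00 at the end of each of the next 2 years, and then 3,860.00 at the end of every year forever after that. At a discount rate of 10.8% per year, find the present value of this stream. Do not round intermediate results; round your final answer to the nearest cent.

80796.98

PV of 2-year annuity: 30,100.00 × [1 − (1+0.108)^−2] / 0.108 = 51684.17417
Perpetuity value at year 2: 3,860.00 / 0.108 = 35740.74074
PV of perpetuity: 35740.74074 / (1+0.108)^2 = 29112.80345
Total PV = 51684.17417 + 29112.80345 = 80796.97763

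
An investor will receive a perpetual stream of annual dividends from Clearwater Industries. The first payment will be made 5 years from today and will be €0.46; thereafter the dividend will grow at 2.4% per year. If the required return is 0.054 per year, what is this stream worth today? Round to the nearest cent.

Value at end of year 4: C₁ / (r − g) = €0.46 / (0.054 − 0.024) = €15.3333
Discount to today: PV = €15.3333 / (1 + 0.054)^4 = €15.3333 / 1.234134 = €12.42

€12.42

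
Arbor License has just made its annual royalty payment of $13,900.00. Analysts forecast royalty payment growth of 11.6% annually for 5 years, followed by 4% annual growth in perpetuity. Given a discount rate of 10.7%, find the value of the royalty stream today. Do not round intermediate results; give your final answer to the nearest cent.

$295889.36

D_1 = 15512.40000
D_2 = 17311.83840
D_3 = 19320.01165
D_4 = 21561.13301
D_5 = 24062.22444
Terminal value at year 5: TV = D_5×(1+g_2)/(r−g_2) = 25024.71341/0.067 = 373503.18526
P_0 = D_1/(1+r)^1 + D_2/(1+r)^2 + D_3/(1+r)^3 + D_4/(1+r)^4 + D_5/(1+r)^5 + TV/(1+r)^5
    = 14013.00813 + 14126.93503 + 14241.78816 + 14357.57505 + 14474.30330 + 224675.75277 = 295889.36244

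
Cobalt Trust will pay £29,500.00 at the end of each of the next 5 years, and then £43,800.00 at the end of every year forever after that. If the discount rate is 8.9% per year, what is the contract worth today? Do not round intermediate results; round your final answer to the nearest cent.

PV of 5-year annuity: £29,500.00 × [1 − (1+0.089)^−5] / 0.089 = 115043.05721
Perpetuity value at year 5: £43,800.00 / 0.089 = 492134.83146
PV of perpetuity: 492134.83146 / (1+0.089)^5 = 321325.13974
Total PV = 115043.05721 + 321325.13974 = 436368.19695

£436368.20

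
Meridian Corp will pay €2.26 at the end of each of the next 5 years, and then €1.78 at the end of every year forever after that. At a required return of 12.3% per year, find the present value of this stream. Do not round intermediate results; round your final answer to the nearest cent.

€16.19

PV of 5-year annuity: €2.26 × [1 − (1+0.123)^−5] / 0.123 = 8.08661
Perpetuity value at year 5: €1.78 / 0.123 = 14.47154
PV of perpetuity: 14.47154 / (1+0.123)^5 = 8.10245
Total PV = 8.08661 + 8.10245 = 16.18905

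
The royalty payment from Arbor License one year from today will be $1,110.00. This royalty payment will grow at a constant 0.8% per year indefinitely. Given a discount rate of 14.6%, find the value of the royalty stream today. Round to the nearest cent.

Growing perpetuity: P = D₁ / (r − g) = $1,110.0000 / (0.146 − 0.008) = $8,043.48

$8043.48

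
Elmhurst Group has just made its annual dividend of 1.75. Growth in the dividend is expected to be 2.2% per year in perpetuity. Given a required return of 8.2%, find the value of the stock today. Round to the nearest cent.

D₁ = D₀ × (1 + g) = 1.75 × 1.022 = 1.7885
Growing perpetuity: P = D₁ / (r − g) = 1.7885 / (0.082 − 0.022) = 29.81

29.81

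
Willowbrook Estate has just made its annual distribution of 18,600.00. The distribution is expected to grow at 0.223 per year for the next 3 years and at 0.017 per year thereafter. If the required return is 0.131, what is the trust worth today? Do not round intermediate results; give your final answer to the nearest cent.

D_1 = 22747.80000
D_2 = 27820.55940
D_3 = 34024.54415
Terminal value at year 3: TV = D_3×(1+g_2)/(r−g_2) = 34602.96140/0.114 = 303534.74909
P_0 = D_1/(1+r)^1 + D_2/(1+r)^2 + D_3/(1+r)^3 + TV/(1+r)^3
    = 20112.99735 + 21749.06787 + 23518.22281 + 209807.30350 = 275187.59153

275187.59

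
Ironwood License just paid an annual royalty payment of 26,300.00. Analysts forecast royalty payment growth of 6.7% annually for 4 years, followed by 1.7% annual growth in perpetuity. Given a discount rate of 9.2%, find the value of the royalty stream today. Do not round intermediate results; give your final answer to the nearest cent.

424389.46

D_1 = 28062.10000
D_2 = 29942.26070
D_3 = 31948.39217
D_4 = 34088.93444
Terminal value at year 4: TV = D_4×(1+g_2)/(r−g_2) = 34668.44633/0.075 = 462245.95103
P_0 = D_1/(1+r)^1 + D_2/(1+r)^2 + D_3/(1+r)^3 + D_4/(1+r)^4 + TV/(1+r)^4
    = 25697.89377 + 25109.57203 + 24534.71919 + 23973.02690 + 325074.24477 = 424389.45666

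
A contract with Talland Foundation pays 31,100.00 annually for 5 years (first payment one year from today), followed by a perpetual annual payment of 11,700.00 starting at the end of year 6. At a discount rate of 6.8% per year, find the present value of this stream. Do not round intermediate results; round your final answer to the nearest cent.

PV of 5-year annuity: 31,100.00 × [1 − (1+0.068)^−5] / 0.068 = 128201.91542
Perpetuity value at year 5: 11,700.00 / 0.068 = 172058.82353
PV of perpetuity: 172058.82353 / (1+0.068)^5 = 123828.52095
Total PV = 128201.91542 + 123828.52095 = 252030.43636

252030.44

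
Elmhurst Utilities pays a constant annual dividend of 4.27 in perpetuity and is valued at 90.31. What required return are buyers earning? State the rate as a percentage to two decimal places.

4.73%

P = C/r ⇒ r = C/P = 4.27/90.31 = 0.047282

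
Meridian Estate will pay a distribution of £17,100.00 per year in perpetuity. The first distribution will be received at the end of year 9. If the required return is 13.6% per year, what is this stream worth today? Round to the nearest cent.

Value at end of year 8: C / r = £17,100.00 / 0.136 = £125,735.2941
Discount to today: PV = £125,735.2941 / (1 + 0.136)^8 = £125,735.2941 / 2.773490 = £45,334.68

£45334.68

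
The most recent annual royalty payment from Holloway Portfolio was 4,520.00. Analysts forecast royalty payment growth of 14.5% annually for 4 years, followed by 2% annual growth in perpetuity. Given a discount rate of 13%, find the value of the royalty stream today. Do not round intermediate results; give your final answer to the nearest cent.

D_1 = 5175.40000
D_2 = 5925.83300
D_3 = 6785.07878
D_4 = 7768.91521
Terminal value at year 4: TV = D_4×(1+g_2)/(r−g_2) = 7924.29351/0.11 = 72039.03194
P_0 = D_1/(1+r)^1 + D_2/(1+r)^2 + D_3/(1+r)^3 + D_4/(1+r)^4 + TV/(1+r)^4
    = 4580.00000 + 4640.79646 + 4702.39995 + 4764.82119 + 44182.88741 = 62870.90501

62870.91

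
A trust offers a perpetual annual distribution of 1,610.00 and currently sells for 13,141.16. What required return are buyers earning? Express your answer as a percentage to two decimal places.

12.25%

P = C/r ⇒ r = C/P = 1,610.00/13,141.16 = 0.122516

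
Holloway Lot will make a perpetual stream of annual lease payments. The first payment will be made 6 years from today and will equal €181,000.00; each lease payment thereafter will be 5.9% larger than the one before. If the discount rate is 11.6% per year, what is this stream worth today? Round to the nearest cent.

€1834352.29

Value at end of year 5: C₁ / (r − g) = €181,000.00 / (0.116 − 0.059) = €3,175,438.5965
Discount to today: PV = €3,175,438.5965 / (1 + 0.116)^5 = €3,175,438.5965 / 1.731095 = €1,834,352.29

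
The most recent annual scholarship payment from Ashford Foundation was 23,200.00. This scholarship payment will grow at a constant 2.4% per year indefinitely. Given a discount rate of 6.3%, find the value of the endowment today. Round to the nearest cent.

609148.72

D₁ = D₀ × (1 + g) = 23,200.00 × 1.024 = 23,756.8000
Growing perpetuity: P = D₁ / (r − g) = 23,756.8000 / (0.063 − 0.024) = 609,148.72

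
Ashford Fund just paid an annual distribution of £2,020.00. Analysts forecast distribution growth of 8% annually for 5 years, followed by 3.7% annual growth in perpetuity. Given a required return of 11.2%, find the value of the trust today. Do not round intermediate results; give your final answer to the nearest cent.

D_1 = 2181.60000
D_2 = 2356.12800
D_3 = 2544.61824
D_4 = 2748.18770
D_5 = 2968.04272
Terminal value at year 5: TV = D_5×(1+g_2)/(r−g_2) = 3077.86030/0.075 = 41038.13727
P_0 = D_1/(1+r)^1 + D_2/(1+r)^2 + D_3/(1+r)^3 + D_4/(1+r)^4 + D_5/(1+r)^5 + TV/(1+r)^5
    = 1961.87050 + 1905.41380 + 1850.58175 + 1797.32760 + 1745.60594 + 24135.91144 = 33396.71102

£33396.71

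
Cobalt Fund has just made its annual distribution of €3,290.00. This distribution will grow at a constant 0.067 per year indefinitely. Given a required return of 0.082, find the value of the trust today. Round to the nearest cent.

D₁ = D₀ × (1 + g) = €3,290.00 × 1.067 = €3,510.4300
Growing perpetuity: P = D₁ / (r − g) = €3,510.4300 / (0.082 − 0.067) = €234,028.67

€234028.67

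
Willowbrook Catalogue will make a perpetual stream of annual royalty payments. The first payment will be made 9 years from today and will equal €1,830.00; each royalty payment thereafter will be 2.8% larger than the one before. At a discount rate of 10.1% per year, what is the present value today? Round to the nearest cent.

€11609.93

Value at end of year 8: C₁ / (r − g) = €1,830.00 / (0.101 − 0.028) = €25,068.4932
Discount to today: PV = €25,068.4932 / (1 + 0.101)^8 = €25,068.4932 / 2.159228 = €11,609.93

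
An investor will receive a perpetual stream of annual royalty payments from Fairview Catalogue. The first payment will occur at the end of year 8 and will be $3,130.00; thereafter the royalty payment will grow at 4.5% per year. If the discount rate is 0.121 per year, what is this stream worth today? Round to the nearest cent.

$18513.62

Value at end of year 7: C₁ / (r − g) = $3,130.00 / (0.121 − 0.045) = $41,184.2105
Discount to today: PV = $41,184.2105 / (1 + 0.121)^7 = $41,184.2105 / 2.224535 = $18,513.62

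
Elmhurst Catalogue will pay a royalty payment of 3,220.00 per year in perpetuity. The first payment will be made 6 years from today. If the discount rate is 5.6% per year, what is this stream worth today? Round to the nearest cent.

43787.31

Value at end of year 5: C / r = 3,220.00 / 0.056 = 57,500.0000
Discount to today: PV = 57,500.0000 / (1 + 0.056)^5 = 57,500.0000 / 1.313166 = 43,787.31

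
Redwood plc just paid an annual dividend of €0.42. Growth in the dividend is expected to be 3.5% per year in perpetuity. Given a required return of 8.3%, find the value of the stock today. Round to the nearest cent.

€9.06

D₁ = D₀ × (1 + g) = €0.42 × 1.035 = €0.4347
Growing perpetuity: P = D₁ / (r − g) = €0.4347 / (0.083 − 0.035) = €9.06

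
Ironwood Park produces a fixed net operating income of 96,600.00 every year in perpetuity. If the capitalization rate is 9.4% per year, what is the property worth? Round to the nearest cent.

1027659.57

Level perpetuity: PV = C / r = 96,600.00 / 0.094 = 1,027,659.57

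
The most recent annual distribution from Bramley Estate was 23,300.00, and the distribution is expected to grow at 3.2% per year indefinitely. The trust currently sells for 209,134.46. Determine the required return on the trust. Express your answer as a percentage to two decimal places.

14.70%

D₁ = 23,300.00 × 1.032 = 24,045.6000
P = D₁/(r − g) ⇒ r = D₁/P + g = 24,045.6000/209,134.46 + 0.032 = 0.114977 + 0.032 = 0.146977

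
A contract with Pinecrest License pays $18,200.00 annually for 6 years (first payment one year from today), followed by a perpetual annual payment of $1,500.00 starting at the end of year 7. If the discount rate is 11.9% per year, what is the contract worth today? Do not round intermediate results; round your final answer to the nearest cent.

PV of 6-year annuity: $18,200.00 × [1 − (1+0.119)^−6] / 0.119 = 75040.01956
Perpetuity value at year 6: $1,500.00 / 0.119 = 12605.04202
PV of perpetuity: 12605.04202 / (1+0.119)^6 = 6420.42502
Total PV = 75040.01956 + 6420.42502 = 81460.44458

$81460.44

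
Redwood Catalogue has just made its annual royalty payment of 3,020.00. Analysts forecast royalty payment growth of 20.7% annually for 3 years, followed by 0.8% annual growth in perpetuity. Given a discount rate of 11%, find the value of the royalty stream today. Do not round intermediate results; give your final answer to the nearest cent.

D_1 = 3645.14000
D_2 = 4399.68398
D_3 = 5310.41856
Terminal value at year 3: TV = D_3×(1+g_2)/(r−g_2) = 5352.90191/0.102 = 52479.43051
P_0 = D_1/(1+r)^1 + D_2/(1+r)^2 + D_3/(1+r)^3 + TV/(1+r)^3
    = 3283.90991 + 3570.88222 + 3882.93228 + 38372.50729 = 49110.23170

49110.23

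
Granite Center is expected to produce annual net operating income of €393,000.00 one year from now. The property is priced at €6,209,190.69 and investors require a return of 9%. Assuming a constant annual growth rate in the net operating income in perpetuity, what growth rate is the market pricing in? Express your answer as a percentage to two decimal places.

2.67%

P = D₁/(r−g) ⇒ g = r − D₁/P = 0.09 − €393,000.00/€6,209,190.69 = 0.026707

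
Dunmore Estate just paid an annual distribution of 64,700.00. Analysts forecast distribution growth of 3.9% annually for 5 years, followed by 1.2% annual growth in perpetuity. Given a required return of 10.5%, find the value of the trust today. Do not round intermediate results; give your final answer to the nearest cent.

D_1 = 67223.30000
D_2 = 69845.00870
D_3 = 72568.96404
D_4 = 75399.15364
D_5 = 78339.72063
Terminal value at year 5: TV = D_5×(1+g_2)/(r−g_2) = 79279.79728/0.093 = 852470.93845
P_0 = D_1/(1+r)^1 + D_2/(1+r)^2 + D_3/(1+r)^3 + D_4/(1+r)^4 + D_5/(1+r)^5 + TV/(1+r)^5
    = 60835.56561 + 57201.94812 + 53785.36117 + 50572.84186 + 47552.20153 + 517449.76292 = 787397.68121

787397.68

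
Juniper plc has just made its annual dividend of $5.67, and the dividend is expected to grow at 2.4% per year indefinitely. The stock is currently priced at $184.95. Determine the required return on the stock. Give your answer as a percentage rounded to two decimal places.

D₁ = $5.67 × 1.024 = $5.8061
P = D₁/(r − g) ⇒ r = D₁/P + g = $5.8061/$184.95 + 0.024 = 0.031393 + 0.024 = 0.055393

5.54%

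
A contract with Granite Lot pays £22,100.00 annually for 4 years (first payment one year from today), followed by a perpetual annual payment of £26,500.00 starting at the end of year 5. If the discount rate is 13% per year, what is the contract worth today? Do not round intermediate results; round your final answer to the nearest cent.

PV of 4-year annuity: £22,100.00 × [1 − (1+0.13)^−4] / 0.13 = 65735.81629
Perpetuity value at year 4: £26,500.00 / 0.13 = 203846.15385
PV of perpetuity: 203846.15385 / (1+0.13)^4 = 125022.66372
Total PV = 65735.81629 + 125022.66372 = 190758.48001

£190758.48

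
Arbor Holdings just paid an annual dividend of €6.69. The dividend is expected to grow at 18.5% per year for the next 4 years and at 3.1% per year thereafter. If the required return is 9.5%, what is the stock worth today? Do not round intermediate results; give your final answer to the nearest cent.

D_1 = 7.92765
D_2 = 9.39427
D_3 = 11.13220
D_4 = 13.19166
Terminal value at year 4: TV = D_4×(1+g_2)/(r−g_2) = 13.60060/0.064 = 212.50943
P_0 = D_1/(1+r)^1 + D_2/(1+r)^2 + D_3/(1+r)^3 + D_4/(1+r)^4 + TV/(1+r)^4
    = 7.23986 + 7.83492 + 8.47889 + 9.17578 + 147.81610 = 180.54555

€180.55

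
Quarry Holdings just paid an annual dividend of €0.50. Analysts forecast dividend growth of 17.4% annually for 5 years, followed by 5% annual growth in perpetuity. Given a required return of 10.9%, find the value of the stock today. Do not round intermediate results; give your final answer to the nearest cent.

D_1 = 0.58700
D_2 = 0.68914
D_3 = 0.80905
D_4 = 0.94982
D_5 = 1.11509
Terminal value at year 5: TV = D_5×(1+g_2)/(r−g_2) = 1.17085/0.059 = 19.84485
P_0 = D_1/(1+r)^1 + D_2/(1+r)^2 + D_3/(1+r)^3 + D_4/(1+r)^4 + D_5/(1+r)^5 + TV/(1+r)^5
    = 0.52931 + 0.56033 + 0.59317 + 0.62794 + 0.66474 + 11.83014 = 14.80563

€14.81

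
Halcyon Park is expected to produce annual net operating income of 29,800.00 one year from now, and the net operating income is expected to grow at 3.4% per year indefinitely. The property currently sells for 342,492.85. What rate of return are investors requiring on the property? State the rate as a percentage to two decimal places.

12.10%

P = D₁/(r − g) ⇒ r = D₁/P + g = 29,800.0000/342,492.85 + 0.034 = 0.087009 + 0.034 = 0.121009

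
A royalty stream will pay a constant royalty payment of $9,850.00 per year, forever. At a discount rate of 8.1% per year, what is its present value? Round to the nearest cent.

Level perpetuity: PV = C / r = $9,850.00 / 0.081 = $121,604.94

$121604.94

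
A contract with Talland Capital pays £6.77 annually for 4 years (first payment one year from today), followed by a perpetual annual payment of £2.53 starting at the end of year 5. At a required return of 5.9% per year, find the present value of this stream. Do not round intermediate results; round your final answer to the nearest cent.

PV of 4-year annuity: £6.77 × [1 − (1+0.059)^−4] / 0.059 = 23.51258
Perpetuity value at year 4: £2.53 / 0.059 = 42.88136
PV of perpetuity: 42.88136 / (1+0.059)^4 = 34.09453
Total PV = 23.51258 + 34.09453 = 57.60711

£57.61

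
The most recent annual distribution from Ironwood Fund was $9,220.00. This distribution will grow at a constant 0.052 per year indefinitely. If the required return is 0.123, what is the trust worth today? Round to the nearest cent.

D₁ = D₀ × (1 + g) = $9,220.00 × 1.052 = $9,699.4400
Growing perpetuity: P = D₁ / (r − g) = $9,699.4400 / (0.123 − 0.052) = $136,611.83

$136611.83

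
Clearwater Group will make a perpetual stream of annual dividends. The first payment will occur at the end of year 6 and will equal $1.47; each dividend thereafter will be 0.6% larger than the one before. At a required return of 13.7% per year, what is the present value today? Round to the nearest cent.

Value at end of year 5: C₁ / (r − g) = $1.47 / (0.137 − 0.006) = $11.2214
Discount to today: PV = $11.2214 / (1 + 0.137)^5 = $11.2214 / 1.900213 = $5.91

$5.91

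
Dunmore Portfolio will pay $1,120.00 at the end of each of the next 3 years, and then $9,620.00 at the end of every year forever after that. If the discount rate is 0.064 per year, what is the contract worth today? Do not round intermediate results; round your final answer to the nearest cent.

PV of 3-year annuity: $1,120.00 × [1 − (1+0.064)^−3] / 0.064 = 2971.75467
Perpetuity value at year 3: $9,620.00 / 0.064 = 150312.50000
PV of perpetuity: 150312.50000 / (1+0.064)^3 = 124787.25004
Total PV = 2971.75467 + 124787.25004 = 127759.00471

$127759.00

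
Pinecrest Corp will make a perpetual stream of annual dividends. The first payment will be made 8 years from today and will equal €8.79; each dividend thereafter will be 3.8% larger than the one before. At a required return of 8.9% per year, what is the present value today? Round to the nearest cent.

€94.89

Value at end of year 7: C₁ / (r − g) = €8.79 / (0.089 − 0.038) = €172.3529
Discount to today: PV = €172.3529 / (1 + 0.089)^7 = €172.3529 / 1.816332 = €94.89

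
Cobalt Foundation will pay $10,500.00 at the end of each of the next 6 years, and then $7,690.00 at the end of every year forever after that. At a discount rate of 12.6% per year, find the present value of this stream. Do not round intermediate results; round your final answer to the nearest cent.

PV of 6-year annuity: $10,500.00 × [1 − (1+0.126)^−6] / 0.126 = 42446.03540
Perpetuity value at year 6: $7,690.00 / 0.126 = 61031.74603
PV of perpetuity: 61031.74603 / (1+0.126)^6 = 29945.07820
Total PV = 42446.03540 + 29945.07820 = 72391.11360

$72391.11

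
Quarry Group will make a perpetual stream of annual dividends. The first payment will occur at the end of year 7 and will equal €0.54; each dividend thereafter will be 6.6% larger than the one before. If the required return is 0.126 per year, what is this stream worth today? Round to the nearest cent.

€4.42

Value at end of year 6: C₁ / (r − g) = €0.54 / (0.126 − 0.066) = €9.0000
Discount to today: PV = €9.0000 / (1 + 0.126)^6 = €9.0000 / 2.038123 = €4.42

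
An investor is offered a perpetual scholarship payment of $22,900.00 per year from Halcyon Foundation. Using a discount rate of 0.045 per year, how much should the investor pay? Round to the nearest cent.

$508888.89

Level perpetuity: PV = C / r = $22,900.00 / 0.045 = $508,888.89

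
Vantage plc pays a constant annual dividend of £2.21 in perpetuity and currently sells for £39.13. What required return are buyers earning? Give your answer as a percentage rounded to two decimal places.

5.65%

P = C/r ⇒ r = C/P = £2.21/£39.13 = 0.056478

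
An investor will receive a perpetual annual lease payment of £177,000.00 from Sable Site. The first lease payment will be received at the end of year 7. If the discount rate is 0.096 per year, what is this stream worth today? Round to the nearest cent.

Value at end of year 6: C / r = £177,000.00 / 0.096 = £1,843,750.0000
Discount to today: PV = £1,843,750.0000 / (1 + 0.096)^6 = £1,843,750.0000 / 1.733258 = £1,063,747.88

£1063747.88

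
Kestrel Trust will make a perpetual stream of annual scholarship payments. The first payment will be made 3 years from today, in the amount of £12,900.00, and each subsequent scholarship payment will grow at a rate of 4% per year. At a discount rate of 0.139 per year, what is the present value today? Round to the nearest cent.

Value at end of year 2: C₁ / (r − g) = £12,900.00 / (0.139 − 0.04) = £130,303.0303
Discount to today: PV = £130,303.0303 / (1 + 0.139)^2 = £130,303.0303 / 1.297321 = £100,440.08

£100440.08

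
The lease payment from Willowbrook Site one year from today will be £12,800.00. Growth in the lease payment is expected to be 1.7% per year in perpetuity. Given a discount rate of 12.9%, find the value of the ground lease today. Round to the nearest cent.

Growing perpetuity: P = D₁ / (r − g) = £12,800.0000 / (0.129 − 0.017) = £114,285.71

£114285.71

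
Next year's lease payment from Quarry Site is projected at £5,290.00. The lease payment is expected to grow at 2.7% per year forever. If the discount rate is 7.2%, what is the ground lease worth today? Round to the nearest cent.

£117555.56

Growing perpetuity: P = D₁ / (r − g) = £5,290.0000 / (0.072 − 0.027) = £117,555.56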